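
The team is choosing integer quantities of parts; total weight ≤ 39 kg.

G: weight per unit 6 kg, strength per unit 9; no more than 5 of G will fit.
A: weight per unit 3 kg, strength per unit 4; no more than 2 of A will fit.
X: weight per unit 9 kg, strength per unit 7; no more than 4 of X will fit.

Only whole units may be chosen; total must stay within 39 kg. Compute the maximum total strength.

53

This is a bounded integer knapsack.
G has the best ratio (9/6); taking only G gives at most 5×9 = 45 (stopped by the supply cap of 5).
Mixing does better — 5×G and 2×A: weight 36 ≤ 39, strength 5·9 + 2·4 = 53.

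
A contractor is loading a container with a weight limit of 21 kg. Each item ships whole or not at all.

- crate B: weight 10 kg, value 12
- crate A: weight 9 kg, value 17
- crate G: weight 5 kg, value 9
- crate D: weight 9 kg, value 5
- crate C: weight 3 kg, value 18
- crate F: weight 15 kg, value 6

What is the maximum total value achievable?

44

Allowing fractional choices, the relaxed optimum would be about 48.8, but items are indivisible.
crate A + crate G + crate C: weight 9 + 5 + 3 = 17 ≤ 21, value 17 + 9 + 18 = 44.
crate B + crate G + crate C: weight 10 + 5 + 3 = 18 ≤ 21, value 12 + 9 + 18 = 39.
crate A + crate D + crate C: weight 9 + 9 + 3 = 21 ≤ 21, value 17 + 5 + 18 = 40.
Best is crate A, crate G, and crate C with total value 44.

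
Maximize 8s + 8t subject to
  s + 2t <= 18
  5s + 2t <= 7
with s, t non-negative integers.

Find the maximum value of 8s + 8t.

24

(s,t)=(0,3) is feasible, giving 24.
(s,t)=(0,2) is feasible, giving 16.
No feasible integer point exceeds 24.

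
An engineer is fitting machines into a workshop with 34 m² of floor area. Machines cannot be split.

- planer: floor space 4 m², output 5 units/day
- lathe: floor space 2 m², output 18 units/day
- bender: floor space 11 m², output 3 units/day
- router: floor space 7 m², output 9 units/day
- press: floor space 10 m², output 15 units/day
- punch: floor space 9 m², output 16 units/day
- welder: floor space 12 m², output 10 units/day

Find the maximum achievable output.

63

planer + lathe + router + press + punch: floor space 4 + 2 + 7 + 10 + 9 = 32 ≤ 34, output 5 + 18 + 9 + 15 + 16 = 63.
lathe + router + press + punch: floor space 2 + 7 + 10 + 9 = 28 ≤ 34, output 18 + 9 + 15 + 16 = 58.
lathe + press + punch + welder: floor space 2 + 10 + 9 + 12 = 33 ≤ 34, output 18 + 15 + 16 + 10 = 59.
Best is planer, lathe, router, press, and punch with total output 63.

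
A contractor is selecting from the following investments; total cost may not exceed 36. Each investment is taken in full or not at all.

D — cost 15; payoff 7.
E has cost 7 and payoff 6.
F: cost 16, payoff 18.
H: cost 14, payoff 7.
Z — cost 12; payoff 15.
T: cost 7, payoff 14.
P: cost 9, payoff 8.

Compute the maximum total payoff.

This is a 0-1 knapsack instance.
Allowing fractional choices, the relaxed optimum would be about 47.9, but investments are indivisible.
F + Z + T: cost 16 + 12 + 7 = 35 ≤ 36, payoff 18 + 15 + 14 = 47.
F + T + P: cost 16 + 7 + 9 = 32 ≤ 36, payoff 18 + 14 + 8 = 40.
E + Z + T + P: cost 7 + 12 + 7 + 9 = 35 ≤ 36, payoff 6 + 15 + 14 + 8 = 43.
Best is F, Z, and T with total payoff 47.

47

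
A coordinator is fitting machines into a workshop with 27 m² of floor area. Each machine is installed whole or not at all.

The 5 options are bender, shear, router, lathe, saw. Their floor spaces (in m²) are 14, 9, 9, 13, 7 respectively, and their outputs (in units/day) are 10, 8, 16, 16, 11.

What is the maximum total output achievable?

35

Allowing fractional choices, the relaxed optimum would be about 40.5, but machines are indivisible.
router + lathe: floor space 9 + 13 = 22 ≤ 27, output 16 + 16 = 32.
router + saw: floor space 9 + 7 = 16 ≤ 27, output 16 + 11 = 27.
shear + router + saw: floor space 9 + 9 + 7 = 25 ≤ 27, output 8 + 16 + 11 = 35.
Best is shear, router, and saw with total output 35.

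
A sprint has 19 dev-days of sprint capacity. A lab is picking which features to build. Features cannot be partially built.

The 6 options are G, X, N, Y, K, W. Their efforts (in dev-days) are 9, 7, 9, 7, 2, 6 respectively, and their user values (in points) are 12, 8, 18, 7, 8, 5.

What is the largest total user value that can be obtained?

Allowing fractional choices, the relaxed optimum would be about 36.7, but features are indivisible.
N + K + W: effort 9 + 2 + 6 = 17 ≤ 19, user value 18 + 8 + 5 = 31.
X + N + K: effort 7 + 9 + 2 = 18 ≤ 19, user value 8 + 18 + 8 = 34.
N + Y + K: effort 9 + 7 + 2 = 18 ≤ 19, user value 18 + 7 + 8 = 33.
Best is X, N, and K with total user value 34.

34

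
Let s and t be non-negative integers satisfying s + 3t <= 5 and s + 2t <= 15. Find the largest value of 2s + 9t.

The continuous relaxation peaks at (0, 1.67) with value 15.00; rounding to a feasible lattice point costs some objective.
(s,t)=(2,1) is feasible, giving 13.
(s,t)=(1,1) is feasible, giving 11.
(s,t)=(0,1) is feasible, giving 9.
The best lattice point is (2,1), giving 13.

13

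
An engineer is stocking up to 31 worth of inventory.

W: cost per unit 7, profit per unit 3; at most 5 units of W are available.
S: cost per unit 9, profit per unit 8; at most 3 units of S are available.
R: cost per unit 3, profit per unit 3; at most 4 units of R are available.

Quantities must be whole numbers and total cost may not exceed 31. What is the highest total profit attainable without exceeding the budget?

28

This is a bounded integer knapsack.
3×S and 1×R: cost 30 ≤ 31, profit 3·8 + 1·3 = 27.
2×S and 4×R: cost 30 ≤ 31, profit 2·8 + 4·3 = 28.
Best is 28.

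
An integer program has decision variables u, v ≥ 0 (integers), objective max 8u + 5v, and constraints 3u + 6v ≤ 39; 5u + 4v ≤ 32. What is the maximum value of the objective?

(u,v)=(6,0): 3·6+6·0=18≤39, 5·6+4·0=30≤32, objective 48.
(u,v)=(5,1): 3·5+6·1=21≤39, 5·5+4·1=29≤32, objective 45.
(u,v)=(5,0): 3·5+6·0=15≤39, 5·5+4·0=25≤32, objective 40.
Maximum is 48 at (u,v)=(6,0).

48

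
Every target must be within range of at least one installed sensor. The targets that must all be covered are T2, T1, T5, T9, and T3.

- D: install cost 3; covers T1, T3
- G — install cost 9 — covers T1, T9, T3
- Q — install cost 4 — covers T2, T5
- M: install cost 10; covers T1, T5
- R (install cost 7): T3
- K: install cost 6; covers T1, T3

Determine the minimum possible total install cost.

13

This is an integer covering problem.
Choose G and Q: together they cover T2, T1, T5, T9, T3 — every target.
Total install cost: 9 + 4 = 13.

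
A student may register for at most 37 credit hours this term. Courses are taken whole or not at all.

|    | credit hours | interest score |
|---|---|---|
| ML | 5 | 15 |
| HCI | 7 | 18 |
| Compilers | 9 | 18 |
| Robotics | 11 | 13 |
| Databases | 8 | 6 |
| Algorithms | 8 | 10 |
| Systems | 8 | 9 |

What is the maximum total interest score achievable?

This is an integer program with binary decision variables.
ML + HCI + Compilers + Databases + Systems: credit hours 5 + 7 + 9 + 8 + 8 = 37 ≤ 37, interest score 15 + 18 + 18 + 6 + 9 = 66.
ML + HCI + Compilers + Databases + Algorithms: credit hours 5 + 7 + 9 + 8 + 8 = 37 ≤ 37, interest score 15 + 18 + 18 + 6 + 10 = 67.
ML + HCI + Compilers + Algorithms + Systems: credit hours 5 + 7 + 9 + 8 + 8 = 37 ≤ 37, interest score 15 + 18 + 18 + 10 + 9 = 70.
Best is ML, HCI, Compilers, Algorithms, and Systems with total interest score 70.

70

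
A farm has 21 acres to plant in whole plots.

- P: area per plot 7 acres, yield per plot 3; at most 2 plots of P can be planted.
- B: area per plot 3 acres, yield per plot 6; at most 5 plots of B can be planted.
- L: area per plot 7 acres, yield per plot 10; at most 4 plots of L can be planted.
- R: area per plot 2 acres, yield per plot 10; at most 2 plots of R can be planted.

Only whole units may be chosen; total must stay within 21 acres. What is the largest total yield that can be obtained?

This is a bounded integer knapsack.
3×B, 1×L, and 2×R: area 20 ≤ 21, yield 3·6 + 1·10 + 2·10 = 48.
5×B and 2×R: area 19 ≤ 21, yield 5·6 + 2·10 = 50.
Best is 50.

50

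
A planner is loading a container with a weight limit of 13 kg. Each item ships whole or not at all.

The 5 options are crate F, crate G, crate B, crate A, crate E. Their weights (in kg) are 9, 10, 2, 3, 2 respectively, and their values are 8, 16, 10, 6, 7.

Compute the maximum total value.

26

Take crate G and crate B: weight 10 + 2 = 12 ≤ 13, value 16 + 10 = 26.
No other feasible combination does better.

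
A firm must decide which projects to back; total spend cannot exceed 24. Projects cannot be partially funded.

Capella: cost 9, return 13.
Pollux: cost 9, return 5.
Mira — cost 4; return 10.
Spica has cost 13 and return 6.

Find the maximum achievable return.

28

Allowing fractional choices, the relaxed optimum would be about 28.9, but projects are indivisible.
Capella + Mira: cost 9 + 4 = 13 ≤ 24, return 13 + 10 = 23.
Capella + Pollux + Mira: cost 9 + 9 + 4 = 22 ≤ 24, return 13 + 5 + 10 = 28.
Best is Capella, Pollux, and Mira with total return 28.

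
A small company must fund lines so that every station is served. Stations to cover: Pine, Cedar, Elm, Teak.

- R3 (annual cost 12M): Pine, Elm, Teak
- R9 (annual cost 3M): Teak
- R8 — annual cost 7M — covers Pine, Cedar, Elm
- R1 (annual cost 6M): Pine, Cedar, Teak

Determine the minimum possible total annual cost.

10

The greedy cost-per-new-station heuristic would pick R1 and R8 for 13, but a cheaper cover exists.
Choose R9 and R8: together they cover Pine, Cedar, Elm, Teak — every station.
Total annual cost: 3 + 7 = 10.
No cover costs less than 10.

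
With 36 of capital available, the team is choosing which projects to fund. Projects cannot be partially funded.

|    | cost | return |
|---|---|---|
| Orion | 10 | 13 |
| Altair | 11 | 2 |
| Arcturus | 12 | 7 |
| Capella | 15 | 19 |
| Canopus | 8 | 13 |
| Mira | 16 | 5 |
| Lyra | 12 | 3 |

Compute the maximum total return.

This is a 0-1 knapsack instance.
Arcturus + Capella + Canopus: cost 12 + 15 + 8 = 35 ≤ 36, return 7 + 19 + 13 = 39.
Orion + Capella + Canopus: cost 10 + 15 + 8 = 33 ≤ 36, return 13 + 19 + 13 = 45.
Capella + Canopus + Lyra: cost 15 + 8 + 12 = 35 ≤ 36, return 19 + 13 + 3 = 35.
Best is Orion, Capella, and Canopus with total return 45.

45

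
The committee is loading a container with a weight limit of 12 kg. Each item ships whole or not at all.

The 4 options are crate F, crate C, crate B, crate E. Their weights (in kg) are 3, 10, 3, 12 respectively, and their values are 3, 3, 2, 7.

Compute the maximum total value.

Take crate E: weight 12 ≤ 12, value 7.
No other feasible combination does better.

7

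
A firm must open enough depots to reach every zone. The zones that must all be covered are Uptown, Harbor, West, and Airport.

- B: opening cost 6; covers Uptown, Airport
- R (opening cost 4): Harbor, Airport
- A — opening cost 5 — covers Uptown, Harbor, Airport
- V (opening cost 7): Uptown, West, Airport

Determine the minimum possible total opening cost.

11

The greedy cost-per-new-zone heuristic would pick A and V for 12, but a cheaper cover exists.
Choose R and V: together they cover Uptown, Harbor, West, Airport — every zone.
Total opening cost: 4 + 7 = 11.
No cover costs less than 11.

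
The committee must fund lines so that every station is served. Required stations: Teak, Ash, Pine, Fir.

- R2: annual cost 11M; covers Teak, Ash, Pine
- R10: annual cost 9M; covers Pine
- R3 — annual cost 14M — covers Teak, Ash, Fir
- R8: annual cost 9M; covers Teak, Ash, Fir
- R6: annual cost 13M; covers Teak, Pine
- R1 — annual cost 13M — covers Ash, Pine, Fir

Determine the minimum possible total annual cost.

18

This is a weighted set-cover instance.
Choose R10 and R8: together they cover Teak, Ash, Pine, Fir — every station.
Total annual cost: 9 + 9 = 18.
No cover costs less than 18.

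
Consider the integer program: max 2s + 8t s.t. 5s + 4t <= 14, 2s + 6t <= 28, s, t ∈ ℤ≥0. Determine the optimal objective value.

The continuous relaxation peaks at (0, 3.5) with value 28.00; rounding to a feasible lattice point costs some objective.
(s,t)=(0,3): 5·0+4·3=12≤14, 2·0+6·3=18≤28, objective 24.
(s,t)=(1,2): 5·1+4·2=13≤14, 2·1+6·2=14≤28, objective 18.
The best lattice point is (0,3), giving 24.

24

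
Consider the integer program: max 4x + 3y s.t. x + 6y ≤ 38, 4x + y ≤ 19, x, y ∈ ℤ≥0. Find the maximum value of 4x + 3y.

27

(x,y)=(3,5) is feasible, giving 27.
(x,y)=(2,6) is feasible, giving 26.
(x,y)=(3,4) is feasible, giving 24.
(x,y)=(2,5) is feasible, giving 23.
No feasible integer point exceeds 27.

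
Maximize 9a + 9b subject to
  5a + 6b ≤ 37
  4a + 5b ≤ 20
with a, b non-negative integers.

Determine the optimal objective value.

45

(a,b)=(5,0) is feasible, giving 45.
(a,b)=(4,0) is feasible, giving 36.
The best lattice point is (5,0), giving 45.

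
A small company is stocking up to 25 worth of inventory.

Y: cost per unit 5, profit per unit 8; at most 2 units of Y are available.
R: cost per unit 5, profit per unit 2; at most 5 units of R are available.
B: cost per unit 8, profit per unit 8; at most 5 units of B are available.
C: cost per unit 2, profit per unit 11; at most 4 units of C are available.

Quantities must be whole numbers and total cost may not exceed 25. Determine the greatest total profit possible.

62

This is a bounded integer knapsack.
Take 2×Y, 1×R, and 4×C: cost 23 ≤ 25, profit 2·8 + 1·2 + 4·11 = 62.
C has the best ratio (11/2) and is taken to its limit of 4; remaining capacity is filled optimally with the others.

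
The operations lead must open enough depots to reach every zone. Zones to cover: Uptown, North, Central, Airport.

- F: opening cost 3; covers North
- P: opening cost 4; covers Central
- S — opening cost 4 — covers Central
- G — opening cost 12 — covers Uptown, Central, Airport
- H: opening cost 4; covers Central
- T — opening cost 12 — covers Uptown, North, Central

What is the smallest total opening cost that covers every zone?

The greedy cost-per-new-zone heuristic would pick F, P, and G for 19, but a cheaper cover exists.
Choose F and G: together they cover Uptown, North, Central, Airport — every zone.
Total opening cost: 3 + 12 = 15.
No cover costs less than 15.

15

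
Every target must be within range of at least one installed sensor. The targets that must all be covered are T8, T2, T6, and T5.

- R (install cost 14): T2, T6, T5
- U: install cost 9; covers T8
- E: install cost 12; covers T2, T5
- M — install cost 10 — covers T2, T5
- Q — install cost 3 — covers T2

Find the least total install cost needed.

23

The greedy cost-per-new-target heuristic would pick Q, R, and U for 26, but a cheaper cover exists.
Choose R and U: together they cover T8, T2, T6, T5 — every target.
Total install cost: 14 + 9 = 23.
No cover costs less than 23.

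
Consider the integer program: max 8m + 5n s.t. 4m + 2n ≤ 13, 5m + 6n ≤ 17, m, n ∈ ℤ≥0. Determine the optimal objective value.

(m,n)=(3,0): 4·3+2·0=12≤13, 5·3+6·0=15≤17, objective 24.
(m,n)=(2,1): 4·2+2·1=10≤13, 5·2+6·1=16≤17, objective 21.
(m,n)=(2,0): 4·2+2·0=8≤13, 5·2+6·0=10≤17, objective 16.
No feasible integer point exceeds 24.

24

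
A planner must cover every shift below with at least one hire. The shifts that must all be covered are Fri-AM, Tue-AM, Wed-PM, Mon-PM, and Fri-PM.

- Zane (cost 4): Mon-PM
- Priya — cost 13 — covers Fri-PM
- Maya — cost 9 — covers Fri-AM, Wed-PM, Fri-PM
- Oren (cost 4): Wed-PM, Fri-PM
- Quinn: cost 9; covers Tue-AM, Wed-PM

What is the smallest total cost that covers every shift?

This is an integer covering problem.
Choose Zane, Maya, and Quinn: together they cover Fri-AM, Tue-AM, Wed-PM, Mon-PM, Fri-PM — every shift.
Total cost: 4 + 9 + 9 = 22.

22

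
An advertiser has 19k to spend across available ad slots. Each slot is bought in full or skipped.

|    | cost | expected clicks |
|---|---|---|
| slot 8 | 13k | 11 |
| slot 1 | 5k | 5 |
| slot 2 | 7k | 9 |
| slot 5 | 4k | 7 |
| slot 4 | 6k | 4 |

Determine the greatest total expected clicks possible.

Allowing fractional choices, the relaxed optimum would be about 23.5, but ad slots are indivisible.
slot 1 + slot 2 + slot 5: cost 5 + 7 + 4 = 16 ≤ 19, expected clicks 5 + 9 + 7 = 21.
slot 2 + slot 5 + slot 4: cost 7 + 4 + 6 = 17 ≤ 19, expected clicks 9 + 7 + 4 = 20.
slot 8 + slot 5: cost 13 + 4 = 17 ≤ 19, expected clicks 11 + 7 = 18.
Best is slot 1, slot 2, and slot 5 with total expected clicks 21.

21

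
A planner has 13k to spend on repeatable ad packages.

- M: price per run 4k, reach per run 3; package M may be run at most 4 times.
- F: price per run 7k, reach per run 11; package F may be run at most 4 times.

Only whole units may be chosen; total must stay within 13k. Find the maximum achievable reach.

14

Take 1×M and 1×F: price 11 ≤ 13, reach 1·3 + 1·11 = 14.
No other integer combination yields more.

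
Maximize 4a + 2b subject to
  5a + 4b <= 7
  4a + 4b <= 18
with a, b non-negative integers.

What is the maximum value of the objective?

(a,b)=(1,0): 5·1+4·0=5≤7, 4·1+4·0=4≤18, objective 4.
(a,b)=(0,1): 5·0+4·1=4≤7, 4·0+4·1=4≤18, objective 2.
(a,b)=(0,0): 5·0+4·0=0≤7, 4·0+4·0=0≤18, objective 0.
The best lattice point is (1,0), giving 4.

4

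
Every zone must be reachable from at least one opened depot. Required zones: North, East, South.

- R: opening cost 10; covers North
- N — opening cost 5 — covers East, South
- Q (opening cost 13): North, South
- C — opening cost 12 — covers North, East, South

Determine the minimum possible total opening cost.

12

The greedy cost-per-new-zone heuristic would pick N and R for 15, but a cheaper cover exists.
C alone covers North, East, South — every zone.
Total opening cost: 12.
No cover costs less than 12.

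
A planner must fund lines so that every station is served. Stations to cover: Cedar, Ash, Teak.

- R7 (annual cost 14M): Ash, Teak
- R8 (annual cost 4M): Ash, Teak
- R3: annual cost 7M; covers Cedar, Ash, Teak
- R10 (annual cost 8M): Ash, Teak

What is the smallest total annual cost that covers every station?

7

The greedy cost-per-new-station heuristic would pick R8 and R3 for 11, but a cheaper cover exists.
R3 alone covers Cedar, Ash, Teak — every station.
Total annual cost: 7.
No cover costs less than 7.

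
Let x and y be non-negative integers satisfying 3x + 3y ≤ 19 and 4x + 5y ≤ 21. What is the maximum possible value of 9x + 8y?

45

The continuous relaxation peaks at (5.25, 0) with value 47.25; rounding to a feasible lattice point costs some objective.
(x,y)=(5,0): 3·5+3·0=15≤19, 4·5+5·0=20≤21, objective 45.
(x,y)=(4,1): 3·4+3·1=15≤19, 4·4+5·1=21≤21, objective 44.
No feasible integer point exceeds 45.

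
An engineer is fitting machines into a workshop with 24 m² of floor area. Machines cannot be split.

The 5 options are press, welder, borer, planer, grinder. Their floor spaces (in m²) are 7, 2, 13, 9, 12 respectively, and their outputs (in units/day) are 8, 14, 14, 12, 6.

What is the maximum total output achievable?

Take welder, borer, and planer: floor space 2 + 13 + 9 = 24 ≤ 24, output 14 + 14 + 12 = 40.
No other feasible combination does better.

40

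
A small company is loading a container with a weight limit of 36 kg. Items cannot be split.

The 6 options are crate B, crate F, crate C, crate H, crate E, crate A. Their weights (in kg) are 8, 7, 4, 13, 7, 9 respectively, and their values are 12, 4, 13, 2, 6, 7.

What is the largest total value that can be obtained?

This is a 0-1 knapsack instance.
Allowing fractional choices, the relaxed optimum would be about 42.2, but items are indivisible.
crate B + crate F + crate C + crate E + crate A: weight 8 + 7 + 4 + 7 + 9 = 35 ≤ 36, value 12 + 4 + 13 + 6 + 7 = 42.
crate B + crate F + crate C + crate A: weight 8 + 7 + 4 + 9 = 28 ≤ 36, value 12 + 4 + 13 + 7 = 36.
crate B + crate C + crate E + crate A: weight 8 + 4 + 7 + 9 = 28 ≤ 36, value 12 + 13 + 6 + 7 = 38.
Best is crate B, crate F, crate C, crate E, and crate A with total value 42.

42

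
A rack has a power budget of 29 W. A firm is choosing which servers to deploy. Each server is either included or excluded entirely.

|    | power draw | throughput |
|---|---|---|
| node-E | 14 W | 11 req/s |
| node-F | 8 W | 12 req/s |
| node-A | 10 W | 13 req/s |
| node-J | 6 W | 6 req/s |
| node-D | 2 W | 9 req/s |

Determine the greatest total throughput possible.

40

Allowing fractional choices, the relaxed optimum would be about 42.4, but servers are indivisible.
node-E + node-A + node-D: power draw 14 + 10 + 2 = 26 ≤ 29, throughput 11 + 13 + 9 = 33.
node-F + node-A + node-D: power draw 8 + 10 + 2 = 20 ≤ 29, throughput 12 + 13 + 9 = 34.
node-F + node-A + node-J + node-D: power draw 8 + 10 + 6 + 2 = 26 ≤ 29, throughput 12 + 13 + 6 + 9 = 40.
Best is node-F, node-A, node-J, and node-D with total throughput 40.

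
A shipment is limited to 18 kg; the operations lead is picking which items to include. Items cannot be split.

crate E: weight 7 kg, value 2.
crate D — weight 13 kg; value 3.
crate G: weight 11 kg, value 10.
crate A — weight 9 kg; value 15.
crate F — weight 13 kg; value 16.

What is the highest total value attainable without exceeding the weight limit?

17

Allowing fractional choices, the relaxed optimum would be about 26.1, but items are indivisible.
crate E + crate A: weight 7 + 9 = 16 ≤ 18, value 2 + 15 = 17.
crate F: weight 13 ≤ 18, value 16.
Best is crate E and crate A with total value 17.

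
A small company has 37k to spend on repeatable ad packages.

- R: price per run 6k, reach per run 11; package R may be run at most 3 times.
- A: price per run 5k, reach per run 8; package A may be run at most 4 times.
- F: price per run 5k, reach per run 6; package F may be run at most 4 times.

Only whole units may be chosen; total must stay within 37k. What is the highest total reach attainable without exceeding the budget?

60

R has the best ratio (11/6); taking only R gives at most 3×11 = 33 (stopped by the supply cap of 3).
Mixing does better — 2×R, 4×A, and 1×F: price 37 ≤ 37, reach 2·11 + 4·8 + 1·6 = 60.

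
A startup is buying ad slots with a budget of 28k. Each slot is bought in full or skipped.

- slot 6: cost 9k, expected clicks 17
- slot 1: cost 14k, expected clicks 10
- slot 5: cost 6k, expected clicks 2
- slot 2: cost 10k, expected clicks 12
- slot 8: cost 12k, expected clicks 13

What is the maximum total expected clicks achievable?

32

Allowing fractional choices, the relaxed optimum would be about 38.8, but ad slots are indivisible.
slot 6 + slot 5 + slot 8: cost 9 + 6 + 12 = 27 ≤ 28, expected clicks 17 + 2 + 13 = 32.
slot 6 + slot 5 + slot 2: cost 9 + 6 + 10 = 25 ≤ 28, expected clicks 17 + 2 + 12 = 31.
slot 6 + slot 8: cost 9 + 12 = 21 ≤ 28, expected clicks 17 + 13 = 30.
Best is slot 6, slot 5, and slot 8 with total expected clicks 32.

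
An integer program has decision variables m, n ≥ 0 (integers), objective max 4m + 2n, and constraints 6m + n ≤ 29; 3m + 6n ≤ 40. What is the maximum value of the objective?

24

The continuous relaxation peaks at (4.06, 4.64) with value 25.52; rounding to a feasible lattice point costs some objective.
(m,n)=(4,4): 6·4+1·4=28≤29, 3·4+6·4=36≤40, objective 24.
(m,n)=(4,3): 6·4+1·3=27≤29, 3·4+6·3=30≤40, objective 22.
(m,n)=(3,5): 6·3+1·5=23≤29, 3·3+6·5=39≤40, objective 22.
Maximum is 24 at (m,n)=(4,4).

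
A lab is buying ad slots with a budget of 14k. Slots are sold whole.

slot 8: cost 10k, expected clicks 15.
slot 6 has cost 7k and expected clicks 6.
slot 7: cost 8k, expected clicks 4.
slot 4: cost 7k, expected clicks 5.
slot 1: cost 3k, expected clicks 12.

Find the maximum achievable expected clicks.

This is a 0-1 knapsack instance.
Take slot 8 and slot 1: cost 10 + 3 = 13 ≤ 14, expected clicks 15 + 12 = 27.
No other feasible combination does better.

27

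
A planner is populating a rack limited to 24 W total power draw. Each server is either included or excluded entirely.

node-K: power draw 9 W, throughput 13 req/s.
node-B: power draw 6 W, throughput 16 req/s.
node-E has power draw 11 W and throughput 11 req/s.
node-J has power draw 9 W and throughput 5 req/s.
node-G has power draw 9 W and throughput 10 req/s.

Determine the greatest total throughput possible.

Take node-K, node-B, and node-G: power draw 9 + 6 + 9 = 24 ≤ 24, throughput 13 + 16 + 10 = 39.
No other feasible combination does better.

39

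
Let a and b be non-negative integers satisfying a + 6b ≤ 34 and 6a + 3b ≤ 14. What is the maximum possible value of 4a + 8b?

32

(a,b)=(0,4): 1·0+6·4=24≤34, 6·0+3·4=12≤14, objective 32.
(a,b)=(0,3): 1·0+6·3=18≤34, 6·0+3·3=9≤14, objective 24.
No feasible integer point exceeds 32.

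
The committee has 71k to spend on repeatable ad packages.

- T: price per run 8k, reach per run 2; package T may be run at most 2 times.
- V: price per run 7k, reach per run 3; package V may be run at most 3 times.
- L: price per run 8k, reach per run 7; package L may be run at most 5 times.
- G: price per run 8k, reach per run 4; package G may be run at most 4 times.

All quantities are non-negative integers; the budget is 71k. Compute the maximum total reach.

50

2×V, 5×L, and 2×G: price 70 ≤ 71, reach 2·3 + 5·7 + 2·4 = 49.
1×V, 5×L, and 3×G: price 71 ≤ 71, reach 1·3 + 5·7 + 3·4 = 50.
Best is 50.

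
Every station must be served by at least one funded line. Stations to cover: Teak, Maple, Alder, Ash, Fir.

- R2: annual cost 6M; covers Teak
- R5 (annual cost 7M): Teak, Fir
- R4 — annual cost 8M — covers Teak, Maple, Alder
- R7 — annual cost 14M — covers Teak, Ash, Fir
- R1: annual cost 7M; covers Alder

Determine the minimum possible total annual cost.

The greedy cost-per-new-station heuristic would pick R4, R5, and R7 for 29, but a cheaper cover exists.
Choose R4 and R7: together they cover Teak, Maple, Alder, Ash, Fir — every station.
Total annual cost: 8 + 14 = 22.
No cover costs less than 22.

22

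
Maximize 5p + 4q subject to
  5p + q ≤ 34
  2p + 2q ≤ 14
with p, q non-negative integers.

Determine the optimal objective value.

The continuous relaxation peaks at (6.75, 0.25) with value 34.75; rounding to a feasible lattice point costs some objective.
(p,q)=(6,1): 5·6+1·1=31≤34, 2·6+2·1=14≤14, objective 34.
(p,q)=(5,2): 5·5+1·2=27≤34, 2·5+2·2=14≤14, objective 33.
(p,q)=(6,0): 5·6+1·0=30≤34, 2·6+2·0=12≤14, objective 30.
Maximum is 34 at (p,q)=(6,1).

34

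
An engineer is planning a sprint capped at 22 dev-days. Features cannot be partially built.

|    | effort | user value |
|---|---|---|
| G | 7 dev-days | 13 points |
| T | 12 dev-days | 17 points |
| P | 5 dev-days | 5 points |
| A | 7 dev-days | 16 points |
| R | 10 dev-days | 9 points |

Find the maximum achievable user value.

This is a 0-1 knapsack instance.
G + T: effort 7 + 12 = 19 ≤ 22, user value 13 + 17 = 30.
T + A: effort 12 + 7 = 19 ≤ 22, user value 17 + 16 = 33.
G + P + A: effort 7 + 5 + 7 = 19 ≤ 22, user value 13 + 5 + 16 = 34.
Best is G, P, and A with total user value 34.

34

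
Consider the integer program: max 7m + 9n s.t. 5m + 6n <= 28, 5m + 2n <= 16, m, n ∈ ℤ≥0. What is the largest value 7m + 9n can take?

41

Relaxing integrality, the LP optimum is 42.00 at (m,n) = (0, 4.67), which is not an integer point.
(m,n)=(2,3) is feasible, giving 41.
(m,n)=(0,4) is feasible, giving 36.
(m,n)=(1,3) is feasible, giving 34.
The best lattice point is (2,3), giving 41.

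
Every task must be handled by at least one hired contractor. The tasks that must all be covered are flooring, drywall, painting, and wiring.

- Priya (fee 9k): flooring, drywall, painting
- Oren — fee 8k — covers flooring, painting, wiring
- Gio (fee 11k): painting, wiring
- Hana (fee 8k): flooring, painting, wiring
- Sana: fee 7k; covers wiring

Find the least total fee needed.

16

This is an integer covering problem.
The greedy cost-per-new-task heuristic would pick Oren and Priya for 17, but a cheaper cover exists.
Choose Priya and Sana: together they cover flooring, drywall, painting, wiring — every task.
Total fee: 9 + 7 = 16.
No cover costs less than 16.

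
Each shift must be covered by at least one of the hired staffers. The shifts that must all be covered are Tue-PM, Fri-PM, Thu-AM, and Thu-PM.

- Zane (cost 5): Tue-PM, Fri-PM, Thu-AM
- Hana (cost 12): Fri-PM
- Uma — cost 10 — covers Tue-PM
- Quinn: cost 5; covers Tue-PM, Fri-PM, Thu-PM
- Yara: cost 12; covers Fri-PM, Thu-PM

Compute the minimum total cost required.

10

Choose Zane and Quinn: together they cover Tue-PM, Fri-PM, Thu-AM, Thu-PM — every shift.
Total cost: 5 + 5 = 10.
No cover costs less than 10.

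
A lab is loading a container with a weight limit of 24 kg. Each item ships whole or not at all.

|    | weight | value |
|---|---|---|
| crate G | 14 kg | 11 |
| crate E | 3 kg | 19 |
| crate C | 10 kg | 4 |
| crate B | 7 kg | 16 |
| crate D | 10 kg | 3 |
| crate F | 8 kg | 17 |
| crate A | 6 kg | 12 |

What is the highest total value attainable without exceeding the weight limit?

crate E + crate B + crate F + crate A: weight 3 + 7 + 8 + 6 = 24 ≤ 24, value 19 + 16 + 17 + 12 = 64.
crate E + crate F + crate A: weight 3 + 8 + 6 = 17 ≤ 24, value 19 + 17 + 12 = 48.
crate E + crate B + crate F: weight 3 + 7 + 8 = 18 ≤ 24, value 19 + 16 + 17 = 52.
Best is crate E, crate B, crate F, and crate A with total value 64.

64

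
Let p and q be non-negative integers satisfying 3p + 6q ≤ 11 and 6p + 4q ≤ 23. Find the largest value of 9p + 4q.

The continuous relaxation peaks at (3.67, 0) with value 33.00; rounding to a feasible lattice point costs some objective.
(p,q)=(3,0): 3·3+6·0=9≤11, 6·3+4·0=18≤23, objective 27.
(p,q)=(2,0): 3·2+6·0=6≤11, 6·2+4·0=12≤23, objective 18.
Maximum is 27 at (p,q)=(3,0).

27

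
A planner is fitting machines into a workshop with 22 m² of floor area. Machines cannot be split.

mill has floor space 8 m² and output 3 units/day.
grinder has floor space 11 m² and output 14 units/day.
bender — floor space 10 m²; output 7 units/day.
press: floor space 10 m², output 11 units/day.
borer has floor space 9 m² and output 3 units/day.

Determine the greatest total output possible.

25

Allowing fractional choices, the relaxed optimum would be about 25.7, but machines are indivisible.
grinder + bender: floor space 11 + 10 = 21 ≤ 22, output 14 + 7 = 21.
grinder + press: floor space 11 + 10 = 21 ≤ 22, output 14 + 11 = 25.
Best is grinder and press with total output 25.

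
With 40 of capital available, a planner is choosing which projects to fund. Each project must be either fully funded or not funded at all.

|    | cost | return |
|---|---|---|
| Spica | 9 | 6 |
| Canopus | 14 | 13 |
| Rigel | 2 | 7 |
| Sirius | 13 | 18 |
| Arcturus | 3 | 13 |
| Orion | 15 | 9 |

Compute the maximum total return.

51

This is an integer program with binary decision variables.
Take Canopus, Rigel, Sirius, and Arcturus: cost 14 + 2 + 13 + 3 = 32 ≤ 40, return 13 + 7 + 18 + 13 = 51.
No other feasible combination does better.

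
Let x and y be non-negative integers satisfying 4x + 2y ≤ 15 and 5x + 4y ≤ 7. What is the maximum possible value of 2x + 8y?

8

The continuous relaxation peaks at (0, 1.75) with value 14.00; rounding to a feasible lattice point costs some objective.
(x,y)=(0,1): 4·0+2·1=2≤15, 5·0+4·1=4≤7, objective 8.
(x,y)=(1,0): 4·1+2·0=4≤15, 5·1+4·0=5≤7, objective 2.
(x,y)=(0,0): 4·0+2·0=0≤15, 5·0+4·0=0≤7, objective 0.
Maximum is 8 at (x,y)=(0,1).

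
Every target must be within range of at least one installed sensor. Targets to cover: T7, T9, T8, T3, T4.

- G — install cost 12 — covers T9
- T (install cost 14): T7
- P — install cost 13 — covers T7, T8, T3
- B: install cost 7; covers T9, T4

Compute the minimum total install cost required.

20

Choose P and B: together they cover T7, T9, T8, T3, T4 — every target.
Total install cost: 13 + 7 = 20.
No cover costs less than 20.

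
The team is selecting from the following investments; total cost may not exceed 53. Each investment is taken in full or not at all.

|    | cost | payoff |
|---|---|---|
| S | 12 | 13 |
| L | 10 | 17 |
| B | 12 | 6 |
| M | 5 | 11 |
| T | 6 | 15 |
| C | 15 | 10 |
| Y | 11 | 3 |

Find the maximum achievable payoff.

66

Allowing fractional choices, the relaxed optimum would be about 68.5, but investments are indivisible.
S + L + M + T + C: cost 12 + 10 + 5 + 6 + 15 = 48 ≤ 53, payoff 13 + 17 + 11 + 15 + 10 = 66.
S + L + M + T + Y: cost 12 + 10 + 5 + 6 + 11 = 44 ≤ 53, payoff 13 + 17 + 11 + 15 + 3 = 59.
S + L + B + M + T: cost 12 + 10 + 12 + 5 + 6 = 45 ≤ 53, payoff 13 + 17 + 6 + 11 + 15 = 62.
Best is S, L, M, T, and C with total payoff 66.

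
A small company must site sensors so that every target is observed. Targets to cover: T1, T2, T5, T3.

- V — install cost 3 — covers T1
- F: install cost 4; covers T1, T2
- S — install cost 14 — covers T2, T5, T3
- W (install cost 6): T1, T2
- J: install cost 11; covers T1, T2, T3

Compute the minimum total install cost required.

This is a weighted set-cover instance.
The greedy cost-per-new-target heuristic would pick F and S for 18, but a cheaper cover exists.
Choose V and S: together they cover T1, T2, T5, T3 — every target.
Total install cost: 3 + 14 = 17.
No cover costs less than 17.

17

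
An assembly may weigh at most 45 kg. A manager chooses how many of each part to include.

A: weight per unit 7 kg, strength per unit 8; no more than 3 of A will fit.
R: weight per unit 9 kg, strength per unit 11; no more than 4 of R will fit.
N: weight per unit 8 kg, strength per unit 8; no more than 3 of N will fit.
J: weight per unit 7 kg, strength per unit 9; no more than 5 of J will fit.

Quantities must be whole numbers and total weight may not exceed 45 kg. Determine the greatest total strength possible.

This is a bounded integer knapsack.
J has the best ratio (9/7); taking only J gives at most 5×9 = 45 (stopped by the supply cap of 5).
Mixing does better — 1×R and 5×J: weight 44 ≤ 45, strength 1·11 + 5·9 = 56.

56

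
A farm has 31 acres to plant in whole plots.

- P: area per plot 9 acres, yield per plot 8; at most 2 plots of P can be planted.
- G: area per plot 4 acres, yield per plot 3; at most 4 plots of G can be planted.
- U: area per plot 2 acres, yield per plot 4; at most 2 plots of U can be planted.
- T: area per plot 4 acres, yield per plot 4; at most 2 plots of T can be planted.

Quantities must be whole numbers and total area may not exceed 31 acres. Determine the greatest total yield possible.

U has the best ratio (4/2); taking only U gives at most 2×4 = 8 (stopped by the supply cap of 2).
Mixing does better — 2×P, 2×U, and 2×T: area 30 ≤ 31, yield 2·8 + 2·4 + 2·4 = 32.

32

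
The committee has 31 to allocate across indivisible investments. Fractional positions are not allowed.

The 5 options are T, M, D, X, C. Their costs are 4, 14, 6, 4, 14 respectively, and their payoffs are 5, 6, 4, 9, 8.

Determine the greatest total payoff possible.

Allowing fractional choices, the relaxed optimum would be about 27.3, but investments are indivisible.
T + M + D + X: cost 4 + 14 + 6 + 4 = 28 ≤ 31, payoff 5 + 6 + 4 + 9 = 24.
T + D + X + C: cost 4 + 6 + 4 + 14 = 28 ≤ 31, payoff 5 + 4 + 9 + 8 = 26.
Best is T, D, X, and C with total payoff 26.

26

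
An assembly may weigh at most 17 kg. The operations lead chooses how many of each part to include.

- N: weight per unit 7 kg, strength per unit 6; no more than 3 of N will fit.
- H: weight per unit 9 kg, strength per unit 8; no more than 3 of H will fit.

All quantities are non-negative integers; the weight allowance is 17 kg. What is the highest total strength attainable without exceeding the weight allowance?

This is a bounded integer knapsack.
Take 1×N and 1×H: weight 16 ≤ 17, strength 1·6 + 1·8 = 14.
No other integer combination yields more.

14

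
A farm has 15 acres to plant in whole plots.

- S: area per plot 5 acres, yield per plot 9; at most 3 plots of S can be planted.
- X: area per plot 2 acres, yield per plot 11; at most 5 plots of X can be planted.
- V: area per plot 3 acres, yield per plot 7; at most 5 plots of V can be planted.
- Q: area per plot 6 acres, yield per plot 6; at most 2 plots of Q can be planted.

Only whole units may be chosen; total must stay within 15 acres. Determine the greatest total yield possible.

64

1×S and 5×X: area 15 ≤ 15, yield 1·9 + 5·11 = 64.
5×X and 1×V: area 13 ≤ 15, yield 5·11 + 1·7 = 62.
Best is 64.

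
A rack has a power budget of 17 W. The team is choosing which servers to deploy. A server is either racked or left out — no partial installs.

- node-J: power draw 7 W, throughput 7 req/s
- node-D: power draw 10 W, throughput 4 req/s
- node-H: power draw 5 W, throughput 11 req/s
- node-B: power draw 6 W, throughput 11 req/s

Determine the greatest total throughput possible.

Allowing fractional choices, the relaxed optimum would be about 28.0, but servers are indivisible.
node-H + node-B: power draw 5 + 6 = 11 ≤ 17, throughput 11 + 11 = 22.
node-J + node-H: power draw 7 + 5 = 12 ≤ 17, throughput 7 + 11 = 18.
Best is node-H and node-B with total throughput 22.

22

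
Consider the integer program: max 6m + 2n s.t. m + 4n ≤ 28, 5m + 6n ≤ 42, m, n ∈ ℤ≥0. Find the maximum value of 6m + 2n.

The continuous relaxation peaks at (8.4, 0) with value 50.40; rounding to a feasible lattice point costs some objective.
(m,n)=(8,0): 1·8+4·0=8≤28, 5·8+6·0=40≤42, objective 48.
(m,n)=(7,1): 1·7+4·1=11≤28, 5·7+6·1=41≤42, objective 44.
(m,n)=(7,0): 1·7+4·0=7≤28, 5·7+6·0=35≤42, objective 42.
Maximum is 48 at (m,n)=(8,0).

48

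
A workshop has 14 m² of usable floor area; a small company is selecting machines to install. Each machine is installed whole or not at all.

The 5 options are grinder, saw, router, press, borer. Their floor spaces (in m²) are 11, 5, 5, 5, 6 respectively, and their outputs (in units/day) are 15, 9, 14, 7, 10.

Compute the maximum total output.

saw + router: floor space 5 + 5 = 10 ≤ 14, output 9 + 14 = 23.
router + borer: floor space 5 + 6 = 11 ≤ 14, output 14 + 10 = 24.
Best is router and borer with total output 24.

24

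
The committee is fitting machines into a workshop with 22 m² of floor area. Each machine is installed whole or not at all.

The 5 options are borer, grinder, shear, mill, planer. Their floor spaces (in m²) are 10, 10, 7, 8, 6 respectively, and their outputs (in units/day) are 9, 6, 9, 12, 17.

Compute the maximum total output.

38

mill + planer: floor space 8 + 6 = 14 ≤ 22, output 12 + 17 = 29.
shear + planer: floor space 7 + 6 = 13 ≤ 22, output 9 + 17 = 26.
shear + mill + planer: floor space 7 + 8 + 6 = 21 ≤ 22, output 9 + 12 + 17 = 38.
Best is shear, mill, and planer with total output 38.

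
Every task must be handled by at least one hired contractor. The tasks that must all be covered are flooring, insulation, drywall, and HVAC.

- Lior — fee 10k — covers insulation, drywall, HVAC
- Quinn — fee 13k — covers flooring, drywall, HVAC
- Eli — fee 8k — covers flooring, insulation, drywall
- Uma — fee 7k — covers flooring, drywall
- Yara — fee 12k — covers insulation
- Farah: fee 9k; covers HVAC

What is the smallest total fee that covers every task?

17

Choose Lior and Uma: together they cover flooring, insulation, drywall, HVAC — every task.
Total fee: 10 + 7 = 17.
No cover costs less than 17.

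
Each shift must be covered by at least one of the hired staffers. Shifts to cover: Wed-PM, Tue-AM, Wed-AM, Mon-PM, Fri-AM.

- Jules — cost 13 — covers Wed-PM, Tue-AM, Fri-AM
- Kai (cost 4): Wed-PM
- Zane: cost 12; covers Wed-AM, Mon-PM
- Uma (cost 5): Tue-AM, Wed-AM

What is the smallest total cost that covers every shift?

The greedy cost-per-new-shift heuristic would pick Uma, Kai, Zane, and Jules for 34, but a cheaper cover exists.
Choose Jules and Zane: together they cover Wed-PM, Tue-AM, Wed-AM, Mon-PM, Fri-AM — every shift.
Total cost: 13 + 12 = 25.
No cover costs less than 25.

25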